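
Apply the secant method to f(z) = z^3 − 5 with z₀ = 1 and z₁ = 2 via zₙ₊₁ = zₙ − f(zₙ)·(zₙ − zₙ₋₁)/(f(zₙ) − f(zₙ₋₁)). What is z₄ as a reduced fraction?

16480535/9627139

f(1) = −4, f(2) = 3. z₂ = 2 − 3·(2 − 1)/(3 − (−4)) = 11/7.
f(2) = 3, f(11/7) = −384/343. z₃ = (11/7) − (−384/343)·((11/7) − 2)/((−384/343) − 3) = 265/157.
f(11/7) = −384/343, f(265/157) = −739840/3869893. z₄ = (265/157) − (−739840/3869893)·((265/157) − (11/7))/((−739840/3869893) − (−384/343)) = 16480535/9627139.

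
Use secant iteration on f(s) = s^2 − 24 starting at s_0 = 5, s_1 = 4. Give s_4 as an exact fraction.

f(5) = 1, f(4) = −8. s_2 = 4 − (−8)·(4 − 5)/((−8) − 1) = 44/9.
f(4) = −8, f(44/9) = −8/81. s_3 = (44/9) − (−8/81)·((44/9) − 4)/((−8/81) − (−8)) = 49/10.
f(44/9) = −8/81, f(49/10) = 1/100. s_4 = (49/10) − (1/100)·((49/10) − (44/9))/((1/100) − (−8/81)) = 4316/881.

4316/881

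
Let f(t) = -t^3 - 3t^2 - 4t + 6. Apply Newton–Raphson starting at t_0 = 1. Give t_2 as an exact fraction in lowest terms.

20563/24661

f'(t) = -3t^2 - 6t - 4.
f(1) = -2, f'(1) = -13, so t_1 = 1 - (-2)/(-13) = 11/13.
f(11/13) = -304/2197, f'(11/13) = -1897/169, so t_2 = (11/13) - (-304/2197)/(-1897/169) = 20563/24661.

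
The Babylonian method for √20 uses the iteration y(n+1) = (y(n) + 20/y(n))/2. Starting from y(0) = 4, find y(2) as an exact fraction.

y(1) = (4 + 20/4)/2 = 9/2.
y(2) = (9/2 + 20/(9/2))/2 = 161/36.

161/36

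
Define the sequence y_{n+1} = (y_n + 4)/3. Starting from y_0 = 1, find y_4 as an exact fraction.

161/81

y_1 = (1 + 4)/3 = 5/3.
y_2 = ((5/3) + 4)/3 = 17/9.
y_3 = ((17/9) + 4)/3 = 53/27.
y_4 = ((53/27) + 4)/3 = 161/81.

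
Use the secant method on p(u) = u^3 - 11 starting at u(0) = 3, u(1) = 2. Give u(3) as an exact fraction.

p(3) = 16, p(2) = -3. u(2) = 2 - (-3)·(2 - 3)/((-3) - 16) = 41/19.
p(2) = -3, p(41/19) = -6528/6859. u(3) = (41/19) - (-6528/6859)·((41/19) - 2)/((-6528/6859) - (-3)) = 3483/1561.

3483/1561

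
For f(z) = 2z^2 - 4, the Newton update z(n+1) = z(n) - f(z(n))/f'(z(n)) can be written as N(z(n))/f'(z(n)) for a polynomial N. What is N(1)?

6

f'(z) = 4z.
N(z) = z·f'(z) - f(z) = z·(4z) - (2z^2 - 4) = 2z^2 + 4.
N(1) = 6.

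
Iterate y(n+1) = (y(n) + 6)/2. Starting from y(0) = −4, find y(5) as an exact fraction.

91/16

y(1) = ((−4) + 6)/2 = 1.
y(2) = (1 + 6)/2 = 7/2.
y(3) = ((7/2) + 6)/2 = 19/4.
y(4) = ((19/4) + 6)/2 = 43/8.
y(5) = ((43/8) + 6)/2 = 91/16.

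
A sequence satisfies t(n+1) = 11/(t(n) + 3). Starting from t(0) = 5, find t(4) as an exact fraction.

2123/964

t(1) = 11/(5 + 3) = 11/8.
t(2) = 11/(11/8 + 3) = 88/35.
t(3) = 11/(88/35 + 3) = 385/193.
t(4) = 11/(385/193 + 3) = 2123/964.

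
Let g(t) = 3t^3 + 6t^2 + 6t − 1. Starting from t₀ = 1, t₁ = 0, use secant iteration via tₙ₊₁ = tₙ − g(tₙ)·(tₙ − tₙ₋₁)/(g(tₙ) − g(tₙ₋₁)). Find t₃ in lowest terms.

g(1) = 14, g(0) = −1. t₂ = 0 − (−1)·(0 − 1)/((−1) − 14) = 1/15.
g(0) = −1, g(1/15) = −644/1125. t₃ = (1/15) − (−644/1125)·((1/15) − 0)/((−644/1125) − (−1)) = 75/481.

75/481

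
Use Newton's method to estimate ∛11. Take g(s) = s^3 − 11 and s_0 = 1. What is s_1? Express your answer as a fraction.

13/3

g'(s) = 3s^2.
g(1) = −10, g'(1) = 3, so s_1 = 1 − (−10)/3 = 13/3.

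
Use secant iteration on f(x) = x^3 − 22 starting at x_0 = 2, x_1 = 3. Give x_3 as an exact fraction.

24946/8917

f(2) = −14, f(3) = 5. x_2 = 3 − 5·(3 − 2)/(5 − (−14)) = 52/19.
f(3) = 5, f(52/19) = −10290/6859. x_3 = (52/19) − (−10290/6859)·((52/19) − 3)/((−10290/6859) − 5) = 24946/8917.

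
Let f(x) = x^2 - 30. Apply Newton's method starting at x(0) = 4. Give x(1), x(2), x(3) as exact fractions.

x(1) = 23/4, x(2) = 1009/184, x(3) = 2033761/371312

f'(x) = 2x.
f(4) = -14, f'(4) = 8, so x(1) = 4 - (-14)/8 = 23/4.
f(23/4) = 49/16, f'(23/4) = 23/2, so x(2) = (23/4) - (49/16)/(23/2) = 1009/184.
f(1009/184) = 2401/33856, f'(1009/184) = 1009/92, so x(3) = (1009/184) - (2401/33856)/(1009/92) = 2033761/371312.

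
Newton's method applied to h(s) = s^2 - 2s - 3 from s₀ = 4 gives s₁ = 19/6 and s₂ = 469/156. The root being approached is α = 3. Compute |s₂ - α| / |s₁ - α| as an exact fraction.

s₁ - α = 19/6 - 3 = 1/6, so |s₁ - α| = 1/6.
s₂ - α = 469/156 - 3 = 1/156, so |s₂ - α| = 1/156.
Ratio = (1/156) / (1/6) = 1/26.

1/26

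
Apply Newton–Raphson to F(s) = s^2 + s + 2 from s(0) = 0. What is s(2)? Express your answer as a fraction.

-2/3

F'(s) = 2s + 1.
F(0) = 2, F'(0) = 1, so s(1) = 0 - 2/1 = -2.
F(-2) = 4, F'(-2) = -3, so s(2) = (-2) - 4/(-3) = -2/3.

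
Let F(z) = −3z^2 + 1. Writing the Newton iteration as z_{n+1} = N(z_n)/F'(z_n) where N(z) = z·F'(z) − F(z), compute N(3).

F'(z) = −6z.
N(z) = z·F'(z) − F(z) = z·(−6z) − (−3z^2 + 1) = −3z^2 − 1.
N(3) = −28.

−28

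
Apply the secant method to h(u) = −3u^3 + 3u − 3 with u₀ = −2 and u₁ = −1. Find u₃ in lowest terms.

h(−2) = 15, h(−1) = −3. u₂ = (−1) − (−3)·((−1) − (−2))/((−3) − 15) = −7/6.
h(−1) = −3, h(−7/6) = −125/72. u₃ = (−7/6) − (−125/72)·((−7/6) − (−1))/((−125/72) − (−3)) = −127/91.

−127/91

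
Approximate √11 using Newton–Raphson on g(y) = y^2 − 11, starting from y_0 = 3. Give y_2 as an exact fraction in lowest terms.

199/60

g'(y) = 2y.
g(3) = −2, g'(3) = 6, so y_1 = 3 − (−2)/6 = 10/3.
g(10/3) = 1/9, g'(10/3) = 20/3, so y_2 = (10/3) − (1/9)/(20/3) = 199/60.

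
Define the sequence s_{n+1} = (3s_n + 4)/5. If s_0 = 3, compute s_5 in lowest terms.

6493/3125

s_1 = (3·3 + 4)/5 = 13/5.
s_2 = (3·(13/5) + 4)/5 = 59/25.
s_3 = (3·(59/25) + 4)/5 = 277/125.
s_4 = (3·(277/125) + 4)/5 = 1331/625.
s_5 = (3·(1331/625) + 4)/5 = 6493/3125.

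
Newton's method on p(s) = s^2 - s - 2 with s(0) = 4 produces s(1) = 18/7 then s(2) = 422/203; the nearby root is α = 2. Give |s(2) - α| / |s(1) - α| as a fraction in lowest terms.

4/29

s(1) - α = 18/7 - 2 = 4/7, so |s(1) - α| = 4/7.
s(2) - α = 422/203 - 2 = 16/203, so |s(2) - α| = 16/203.
Ratio = (16/203) / (4/7) = 4/29.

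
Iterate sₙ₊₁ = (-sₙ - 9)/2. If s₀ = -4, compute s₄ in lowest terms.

s₁ = (-(-4) - 9)/2 = -5/2.
s₂ = (-(-5/2) - 9)/2 = -13/4.
s₃ = (-(-13/4) - 9)/2 = -23/8.
s₄ = (-(-23/8) - 9)/2 = -49/16.

-49/16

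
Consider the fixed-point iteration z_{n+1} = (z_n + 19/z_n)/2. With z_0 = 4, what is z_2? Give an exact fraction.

2441/560

z_1 = (4 + 19/4)/2 = 35/8.
z_2 = (35/8 + 19/(35/8))/2 = 2441/560.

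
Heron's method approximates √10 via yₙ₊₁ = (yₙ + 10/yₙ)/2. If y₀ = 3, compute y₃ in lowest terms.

y₁ = (3 + 10/3)/2 = 19/6.
y₂ = (19/6 + 10/(19/6))/2 = 721/228.
y₃ = (721/228 + 10/(721/228))/2 = 1039681/328776.

1039681/328776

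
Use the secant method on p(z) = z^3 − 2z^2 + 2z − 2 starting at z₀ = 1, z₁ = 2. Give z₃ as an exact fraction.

25/17

p(1) = −1, p(2) = 2. z₂ = 2 − 2·(2 − 1)/(2 − (−1)) = 4/3.
p(2) = 2, p(4/3) = −14/27. z₃ = (4/3) − (−14/27)·((4/3) − 2)/((−14/27) − 2) = 25/17.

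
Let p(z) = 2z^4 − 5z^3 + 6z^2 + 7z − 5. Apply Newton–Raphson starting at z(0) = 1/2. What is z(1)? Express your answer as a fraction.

p'(z) = 8z^3 − 15z^2 + 12z + 7.
p(1/2) = −1/2, p'(1/2) = 41/4, so z(1) = (1/2) − (−1/2)/(41/4) = 45/82.

45/82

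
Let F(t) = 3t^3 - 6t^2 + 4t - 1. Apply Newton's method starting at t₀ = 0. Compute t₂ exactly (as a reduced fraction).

23/50

F'(t) = 9t^2 - 12t + 4.
F(0) = -1, F'(0) = 4, so t₁ = 0 - (-1)/4 = 1/4.
F(1/4) = -21/64, F'(1/4) = 25/16, so t₂ = (1/4) - (-21/64)/(25/16) = 23/50.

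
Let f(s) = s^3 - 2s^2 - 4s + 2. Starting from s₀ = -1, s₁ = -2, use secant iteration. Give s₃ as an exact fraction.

f(-1) = 3, f(-2) = -6. s₂ = (-2) - (-6)·((-2) - (-1))/((-6) - 3) = -4/3.
f(-2) = -6, f(-4/3) = 38/27. s₃ = (-4/3) - (38/27)·((-4/3) - (-2))/((38/27) - (-6)) = -73/50.

-73/50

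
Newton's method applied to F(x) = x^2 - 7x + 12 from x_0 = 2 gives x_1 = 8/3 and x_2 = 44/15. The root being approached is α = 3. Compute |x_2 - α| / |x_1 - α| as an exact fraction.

x_1 - α = 8/3 - 3 = -1/3, so |x_1 - α| = 1/3.
x_2 - α = 44/15 - 3 = -1/15, so |x_2 - α| = 1/15.
Ratio = (1/15) / (1/3) = 1/5.

1/5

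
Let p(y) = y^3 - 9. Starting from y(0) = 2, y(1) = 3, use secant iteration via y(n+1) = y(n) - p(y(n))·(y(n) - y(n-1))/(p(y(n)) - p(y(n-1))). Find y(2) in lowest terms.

p(2) = -1, p(3) = 18. y(2) = 3 - 18·(3 - 2)/(18 - (-1)) = 39/19.

39/19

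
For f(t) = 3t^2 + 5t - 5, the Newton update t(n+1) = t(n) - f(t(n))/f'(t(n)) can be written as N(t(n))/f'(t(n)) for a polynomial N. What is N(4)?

f'(t) = 6t + 5.
N(t) = t·f'(t) - f(t) = t·(6t + 5) - (3t^2 + 5t - 5) = 3t^2 + 5.
N(4) = 53.

53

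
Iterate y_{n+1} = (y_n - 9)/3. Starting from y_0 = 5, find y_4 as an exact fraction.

-355/81

y_1 = (5 - 9)/3 = -4/3.
y_2 = ((-4/3) - 9)/3 = -31/9.
y_3 = ((-31/9) - 9)/3 = -112/27.
y_4 = ((-112/27) - 9)/3 = -355/81.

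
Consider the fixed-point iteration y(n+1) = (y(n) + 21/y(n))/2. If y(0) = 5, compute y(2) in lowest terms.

y(1) = (5 + 21/5)/2 = 23/5.
y(2) = (23/5 + 21/(23/5))/2 = 527/115.

527/115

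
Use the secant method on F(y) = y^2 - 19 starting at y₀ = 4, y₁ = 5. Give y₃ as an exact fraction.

61/14

F(4) = -3, F(5) = 6. y₂ = 5 - 6·(5 - 4)/(6 - (-3)) = 13/3.
F(5) = 6, F(13/3) = -2/9. y₃ = (13/3) - (-2/9)·((13/3) - 5)/((-2/9) - 6) = 61/14.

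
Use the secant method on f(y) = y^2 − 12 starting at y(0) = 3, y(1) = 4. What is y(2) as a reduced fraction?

f(3) = −3, f(4) = 4. y(2) = 4 − 4·(4 − 3)/(4 − (−3)) = 24/7.

24/7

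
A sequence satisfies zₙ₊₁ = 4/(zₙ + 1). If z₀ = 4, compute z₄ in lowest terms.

116/65

z₁ = 4/(4 + 1) = 4/5.
z₂ = 4/(4/5 + 1) = 20/9.
z₃ = 4/(20/9 + 1) = 36/29.
z₄ = 4/(36/29 + 1) = 116/65.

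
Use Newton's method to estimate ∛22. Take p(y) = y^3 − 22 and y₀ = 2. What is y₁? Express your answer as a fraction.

p'(y) = 3y^2.
p(2) = −14, p'(2) = 12, so y₁ = 2 − (−14)/12 = 19/6.

19/6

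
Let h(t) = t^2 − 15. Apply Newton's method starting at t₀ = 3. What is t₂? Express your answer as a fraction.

h'(t) = 2t.
h(3) = −6, h'(3) = 6, so t₁ = 3 − (−6)/6 = 4.
h(4) = 1, h'(4) = 8, so t₂ = 4 − 1/8 = 31/8.

31/8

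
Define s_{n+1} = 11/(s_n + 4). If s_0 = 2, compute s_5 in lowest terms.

13299/7102

s_1 = 11/(2 + 4) = 11/6.
s_2 = 11/(11/6 + 4) = 66/35.
s_3 = 11/(66/35 + 4) = 385/206.
s_4 = 11/(385/206 + 4) = 2266/1209.
s_5 = 11/(2266/1209 + 4) = 13299/7102.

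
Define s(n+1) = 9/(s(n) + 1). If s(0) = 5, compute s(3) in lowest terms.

s(1) = 9/(5 + 1) = 3/2.
s(2) = 9/(3/2 + 1) = 18/5.
s(3) = 9/(18/5 + 1) = 45/23.

45/23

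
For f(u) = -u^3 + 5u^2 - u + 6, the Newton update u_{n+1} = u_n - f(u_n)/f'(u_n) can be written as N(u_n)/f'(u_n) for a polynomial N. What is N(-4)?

f'(u) = -3u^2 + 10u - 1.
N(u) = u·f'(u) - f(u) = u·(-3u^2 + 10u - 1) - (-u^3 + 5u^2 - u + 6) = -2u^3 + 5u^2 - 6.
N(-4) = 202.

202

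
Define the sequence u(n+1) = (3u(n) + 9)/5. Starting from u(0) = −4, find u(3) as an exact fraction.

333/125

u(1) = (3·(−4) + 9)/5 = −3/5.
u(2) = (3·(−3/5) + 9)/5 = 36/25.
u(3) = (3·(36/25) + 9)/5 = 333/125.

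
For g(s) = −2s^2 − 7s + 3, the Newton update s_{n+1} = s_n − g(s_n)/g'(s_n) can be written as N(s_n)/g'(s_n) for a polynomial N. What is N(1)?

−5

g'(s) = −4s − 7.
N(s) = s·g'(s) − g(s) = s·(−4s − 7) − (−2s^2 − 7s + 3) = −2s^2 − 3.
N(1) = −5.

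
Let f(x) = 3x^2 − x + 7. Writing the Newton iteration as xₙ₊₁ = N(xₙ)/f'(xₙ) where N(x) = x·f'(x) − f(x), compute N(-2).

f'(x) = 6x − 1.
N(x) = x·f'(x) − f(x) = x·(6x − 1) − (3x^2 − x + 7) = 3x^2 − 7.
N(-2) = 5.

5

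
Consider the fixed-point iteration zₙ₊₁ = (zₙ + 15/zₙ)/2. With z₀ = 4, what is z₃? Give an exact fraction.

z₁ = (4 + 15/4)/2 = 31/8.
z₂ = (31/8 + 15/(31/8))/2 = 1921/496.
z₃ = (1921/496 + 15/(1921/496))/2 = 7380481/1905632.

7380481/1905632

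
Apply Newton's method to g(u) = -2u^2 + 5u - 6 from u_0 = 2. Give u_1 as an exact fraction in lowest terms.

g'(u) = -4u + 5.
g(2) = -4, g'(2) = -3, so u_1 = 2 - (-4)/(-3) = 2/3.

2/3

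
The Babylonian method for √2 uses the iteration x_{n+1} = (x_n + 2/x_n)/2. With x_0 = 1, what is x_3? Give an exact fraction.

577/408

x_1 = (1 + 2/1)/2 = 3/2.
x_2 = (3/2 + 2/(3/2))/2 = 17/12.
x_3 = (17/12 + 2/(17/12))/2 = 577/408.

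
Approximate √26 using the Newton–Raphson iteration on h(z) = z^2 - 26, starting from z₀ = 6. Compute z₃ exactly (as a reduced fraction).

h'(z) = 2z.
h(6) = 10, h'(6) = 12, so z₁ = 6 - 10/12 = 31/6.
h(31/6) = 25/36, h'(31/6) = 31/3, so z₂ = (31/6) - (25/36)/(31/3) = 1897/372.
h(1897/372) = 625/138384, h'(1897/372) = 1897/186, so z₃ = (1897/372) - (625/138384)/(1897/186) = 7196593/1411368.

7196593/1411368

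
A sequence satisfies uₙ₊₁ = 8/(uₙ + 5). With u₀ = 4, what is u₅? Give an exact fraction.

u₁ = 8/(4 + 5) = 8/9.
u₂ = 8/(8/9 + 5) = 72/53.
u₃ = 8/(72/53 + 5) = 424/337.
u₄ = 8/(424/337 + 5) = 2696/2109.
u₅ = 8/(2696/2109 + 5) = 16872/13241.

16872/13241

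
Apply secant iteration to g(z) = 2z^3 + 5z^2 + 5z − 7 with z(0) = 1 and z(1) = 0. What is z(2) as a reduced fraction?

g(1) = 5, g(0) = −7. z(2) = 0 − (−7)·(0 − 1)/((−7) − 5) = 7/12.

7/12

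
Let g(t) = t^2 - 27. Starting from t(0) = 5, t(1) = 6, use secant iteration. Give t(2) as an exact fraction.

g(5) = -2, g(6) = 9. t(2) = 6 - 9·(6 - 5)/(9 - (-2)) = 57/11.

57/11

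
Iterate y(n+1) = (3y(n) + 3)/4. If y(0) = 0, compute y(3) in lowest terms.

y(1) = (3·0 + 3)/4 = 3/4.
y(2) = (3·(3/4) + 3)/4 = 21/16.
y(3) = (3·(21/16) + 3)/4 = 111/64.

111/64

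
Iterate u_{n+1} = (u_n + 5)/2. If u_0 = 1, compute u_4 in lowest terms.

u_1 = (1 + 5)/2 = 3.
u_2 = (3 + 5)/2 = 4.
u_3 = (4 + 5)/2 = 9/2.
u_4 = ((9/2) + 5)/2 = 19/4.

19/4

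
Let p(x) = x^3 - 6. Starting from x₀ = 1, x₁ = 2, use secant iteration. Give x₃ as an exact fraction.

p(1) = -5, p(2) = 2. x₂ = 2 - 2·(2 - 1)/(2 - (-5)) = 12/7.
p(2) = 2, p(12/7) = -330/343. x₃ = (12/7) - (-330/343)·((12/7) - 2)/((-330/343) - 2) = 459/254.

459/254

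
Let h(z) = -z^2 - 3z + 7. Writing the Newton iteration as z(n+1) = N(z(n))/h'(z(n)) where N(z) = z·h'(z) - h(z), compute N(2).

-11

h'(z) = -2z - 3.
N(z) = z·h'(z) - h(z) = z·(-2z - 3) - (-z^2 - 3z + 7) = -z^2 - 7.
N(2) = -11.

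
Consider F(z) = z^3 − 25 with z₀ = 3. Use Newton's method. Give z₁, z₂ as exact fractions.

z₁ = 79/27, z₂ = 1478153/505521

F'(z) = 3z^2.
F(3) = 2, F'(3) = 27, so z₁ = 3 − 2/27 = 79/27.
F(79/27) = 964/19683, F'(79/27) = 6241/243, so z₂ = (79/27) − (964/19683)/(6241/243) = 1478153/505521.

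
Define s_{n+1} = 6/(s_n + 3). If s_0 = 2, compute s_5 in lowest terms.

s_1 = 6/(2 + 3) = 6/5.
s_2 = 6/(6/5 + 3) = 10/7.
s_3 = 6/(10/7 + 3) = 42/31.
s_4 = 6/(42/31 + 3) = 62/45.
s_5 = 6/(62/45 + 3) = 270/197.

270/197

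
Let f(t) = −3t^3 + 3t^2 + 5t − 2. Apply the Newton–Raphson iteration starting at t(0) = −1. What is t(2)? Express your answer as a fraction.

−6808/6245

f'(t) = −9t^2 + 6t + 5.
f(−1) = −1, f'(−1) = −10, so t(1) = (−1) − (−1)/(−10) = −11/10.
f(−11/10) = 123/1000, f'(−11/10) = −1249/100, so t(2) = (−11/10) − (123/1000)/(−1249/100) = −6808/6245.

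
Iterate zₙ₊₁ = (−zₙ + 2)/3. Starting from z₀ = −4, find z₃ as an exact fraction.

2/3

z₁ = (−(−4) + 2)/3 = 2.
z₂ = (−2 + 2)/3 = 0.
z₃ = (−0 + 2)/3 = 2/3.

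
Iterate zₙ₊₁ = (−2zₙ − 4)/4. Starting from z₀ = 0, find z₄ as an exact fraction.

−5/8

z₁ = (−2·0 − 4)/4 = −1.
z₂ = (−2·(−1) − 4)/4 = −1/2.
z₃ = (−2·(−1/2) − 4)/4 = −3/4.
z₄ = (−2·(−3/4) − 4)/4 = −5/8.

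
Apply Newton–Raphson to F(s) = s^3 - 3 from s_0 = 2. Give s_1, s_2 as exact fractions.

s_1 = 19/12, s_2 = 9451/6498

F'(s) = 3s^2.
F(2) = 5, F'(2) = 12, so s_1 = 2 - 5/12 = 19/12.
F(19/12) = 1675/1728, F'(19/12) = 361/48, so s_2 = (19/12) - (1675/1728)/(361/48) = 9451/6498.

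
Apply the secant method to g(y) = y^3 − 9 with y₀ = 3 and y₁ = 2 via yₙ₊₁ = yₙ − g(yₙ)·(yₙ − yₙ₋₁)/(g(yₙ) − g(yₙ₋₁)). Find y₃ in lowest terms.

9255/4447

g(3) = 18, g(2) = −1. y₂ = 2 − (−1)·(2 − 3)/((−1) − 18) = 39/19.
g(2) = −1, g(39/19) = −2412/6859. y₃ = (39/19) − (−2412/6859)·((39/19) − 2)/((−2412/6859) − (−1)) = 9255/4447.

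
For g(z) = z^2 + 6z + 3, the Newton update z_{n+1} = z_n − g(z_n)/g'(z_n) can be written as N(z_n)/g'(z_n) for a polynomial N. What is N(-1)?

−2

g'(z) = 2z + 6.
N(z) = z·g'(z) − g(z) = z·(2z + 6) − (z^2 + 6z + 3) = z^2 − 3.
N(-1) = −2.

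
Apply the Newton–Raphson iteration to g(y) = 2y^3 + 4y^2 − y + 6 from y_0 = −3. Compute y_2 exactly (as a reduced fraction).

g'(y) = 6y^2 + 8y − 1.
g(−3) = −9, g'(−3) = 29, so y_1 = (−3) − (−9)/29 = −78/29.
g(−78/29) = −31428/24389, g'(−78/29) = 17567/841, so y_2 = (−78/29) − (−31428/24389)/(17567/841) = −1338798/509443.

−1338798/509443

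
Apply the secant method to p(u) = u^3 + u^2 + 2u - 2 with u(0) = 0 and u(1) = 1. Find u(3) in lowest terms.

p(0) = -2, p(1) = 2. u(2) = 1 - 2·(1 - 0)/(2 - (-2)) = 1/2.
p(1) = 2, p(1/2) = -5/8. u(3) = (1/2) - (-5/8)·((1/2) - 1)/((-5/8) - 2) = 13/21.

13/21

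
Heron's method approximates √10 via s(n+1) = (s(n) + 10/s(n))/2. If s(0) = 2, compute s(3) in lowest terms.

s(1) = (2 + 10/2)/2 = 7/2.
s(2) = (7/2 + 10/(7/2))/2 = 89/28.
s(3) = (89/28 + 10/(89/28))/2 = 15761/4984.

15761/4984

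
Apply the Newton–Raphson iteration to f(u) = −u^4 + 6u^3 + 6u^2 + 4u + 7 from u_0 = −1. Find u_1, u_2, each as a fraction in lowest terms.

u_1 = −8/7, u_2 = −53287/47460

f'(u) = −4u^3 + 18u^2 + 12u + 4.
f(−1) = 2, f'(−1) = 14, so u_1 = (−1) − 2/14 = −8/7.
f(−8/7) = −953/2401, f'(−8/7) = 6780/343, so u_2 = (−8/7) − (−953/2401)/(6780/343) = −53287/47460.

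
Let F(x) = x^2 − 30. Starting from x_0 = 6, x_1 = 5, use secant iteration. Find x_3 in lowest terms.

126/23

F(6) = 6, F(5) = −5. x_2 = 5 − (−5)·(5 − 6)/((−5) − 6) = 60/11.
F(5) = −5, F(60/11) = −30/121. x_3 = (60/11) − (−30/121)·((60/11) − 5)/((−30/121) − (−5)) = 126/23.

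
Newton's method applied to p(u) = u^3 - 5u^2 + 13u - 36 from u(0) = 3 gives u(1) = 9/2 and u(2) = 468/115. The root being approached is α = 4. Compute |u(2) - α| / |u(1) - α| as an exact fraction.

u(1) - α = 9/2 - 4 = 1/2, so |u(1) - α| = 1/2.
u(2) - α = 468/115 - 4 = 8/115, so |u(2) - α| = 8/115.
Ratio = (8/115) / (1/2) = 16/115.

16/115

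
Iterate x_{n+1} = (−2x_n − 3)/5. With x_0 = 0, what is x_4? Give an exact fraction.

x_1 = (−2·0 − 3)/5 = −3/5.
x_2 = (−2·(−3/5) − 3)/5 = −9/25.
x_3 = (−2·(−9/25) − 3)/5 = −57/125.
x_4 = (−2·(−57/125) − 3)/5 = −261/625.

−261/625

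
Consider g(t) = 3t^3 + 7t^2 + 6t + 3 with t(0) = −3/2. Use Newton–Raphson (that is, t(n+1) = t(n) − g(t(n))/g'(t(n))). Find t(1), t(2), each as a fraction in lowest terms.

g'(t) = 9t^2 + 14t + 6.
g(−3/2) = −3/8, g'(−3/2) = 21/4, so t(1) = (−3/2) − (−3/8)/(21/4) = −10/7.
g(−10/7) = −11/343, g'(−10/7) = 214/49, so t(2) = (−10/7) − (−11/343)/(214/49) = −2129/1498.

t(1) = −10/7, t(2) = −2129/1498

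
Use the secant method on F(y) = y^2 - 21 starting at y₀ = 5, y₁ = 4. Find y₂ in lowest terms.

41/9

F(5) = 4, F(4) = -5. y₂ = 4 - (-5)·(4 - 5)/((-5) - 4) = 41/9.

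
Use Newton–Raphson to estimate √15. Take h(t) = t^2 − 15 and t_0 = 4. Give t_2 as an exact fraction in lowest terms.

1921/496

h'(t) = 2t.
h(4) = 1, h'(4) = 8, so t_1 = 4 − 1/8 = 31/8.
h(31/8) = 1/64, h'(31/8) = 31/4, so t_2 = (31/8) − (1/64)/(31/4) = 1921/496.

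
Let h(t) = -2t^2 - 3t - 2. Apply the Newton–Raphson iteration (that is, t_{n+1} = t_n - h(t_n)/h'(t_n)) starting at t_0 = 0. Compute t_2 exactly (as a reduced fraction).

-10/3

h'(t) = -4t - 3.
h(0) = -2, h'(0) = -3, so t_1 = 0 - (-2)/(-3) = -2/3.
h(-2/3) = -8/9, h'(-2/3) = -1/3, so t_2 = (-2/3) - (-8/9)/(-1/3) = -10/3.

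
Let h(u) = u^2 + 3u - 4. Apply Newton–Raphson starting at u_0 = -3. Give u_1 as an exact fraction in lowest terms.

h'(u) = 2u + 3.
h(-3) = -4, h'(-3) = -3, so u_1 = (-3) - (-4)/(-3) = -13/3.

-13/3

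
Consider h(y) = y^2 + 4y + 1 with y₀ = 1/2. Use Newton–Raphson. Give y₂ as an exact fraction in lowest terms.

−391/1480

h'(y) = 2y + 4.
h(1/2) = 13/4, h'(1/2) = 5, so y₁ = (1/2) − (13/4)/5 = −3/20.
h(−3/20) = 169/400, h'(−3/20) = 37/10, so y₂ = (−3/20) − (169/400)/(37/10) = −391/1480.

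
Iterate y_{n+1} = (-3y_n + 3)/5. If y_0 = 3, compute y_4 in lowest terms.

447/625

y_1 = (-3·3 + 3)/5 = -6/5.
y_2 = (-3·(-6/5) + 3)/5 = 33/25.
y_3 = (-3·(33/25) + 3)/5 = -24/125.
y_4 = (-3·(-24/125) + 3)/5 = 447/625.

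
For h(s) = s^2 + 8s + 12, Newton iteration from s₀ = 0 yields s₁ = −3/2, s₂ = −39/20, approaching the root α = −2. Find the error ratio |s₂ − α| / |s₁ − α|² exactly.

1/5

s₁ − α = −3/2 − (−2) = −3/2 + 2 = 1/2, so |s₁ − α| = 1/2.
s₂ − α = −39/20 − (−2) = −39/20 + 2 = 1/20, so |s₂ − α| = 1/20.
|s₁ − α|² = 1/4.
Ratio = (1/20) / (1/4) = 1/5.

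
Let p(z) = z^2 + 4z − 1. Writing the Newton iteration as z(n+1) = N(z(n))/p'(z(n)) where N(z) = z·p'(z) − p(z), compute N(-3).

p'(z) = 2z + 4.
N(z) = z·p'(z) − p(z) = z·(2z + 4) − (z^2 + 4z − 1) = z^2 + 1.
N(-3) = 10.

10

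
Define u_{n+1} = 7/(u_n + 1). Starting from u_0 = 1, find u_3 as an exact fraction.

u_1 = 7/(1 + 1) = 7/2.
u_2 = 7/(7/2 + 1) = 14/9.
u_3 = 7/(14/9 + 1) = 63/23.

63/23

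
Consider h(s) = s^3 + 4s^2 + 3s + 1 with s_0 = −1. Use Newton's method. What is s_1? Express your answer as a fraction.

−1/2

h'(s) = 3s^2 + 8s + 3.
h(−1) = 1, h'(−1) = −2, so s_1 = (−1) − 1/(−2) = −1/2.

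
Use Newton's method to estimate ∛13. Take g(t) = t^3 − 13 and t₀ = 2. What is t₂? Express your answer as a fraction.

35621/15138

g'(t) = 3t^2.
g(2) = −5, g'(2) = 12, so t₁ = 2 − (−5)/12 = 29/12.
g(29/12) = 1925/1728, g'(29/12) = 841/48, so t₂ = (29/12) − (1925/1728)/(841/48) = 35621/15138.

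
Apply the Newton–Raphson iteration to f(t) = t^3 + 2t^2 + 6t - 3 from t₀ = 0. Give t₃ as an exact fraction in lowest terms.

403/945

f'(t) = 3t^2 + 4t + 6.
f(0) = -3, f'(0) = 6, so t₁ = 0 - (-3)/6 = 1/2.
f(1/2) = 5/8, f'(1/2) = 35/4, so t₂ = (1/2) - (5/8)/(35/4) = 3/7.
f(3/7) = 6/343, f'(3/7) = 405/49, so t₃ = (3/7) - (6/343)/(405/49) = 403/945.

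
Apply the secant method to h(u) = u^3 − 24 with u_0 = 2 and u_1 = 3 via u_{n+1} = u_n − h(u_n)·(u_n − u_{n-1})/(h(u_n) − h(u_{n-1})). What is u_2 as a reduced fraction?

54/19

h(2) = −16, h(3) = 3. u_2 = 3 − 3·(3 − 2)/(3 − (−16)) = 54/19.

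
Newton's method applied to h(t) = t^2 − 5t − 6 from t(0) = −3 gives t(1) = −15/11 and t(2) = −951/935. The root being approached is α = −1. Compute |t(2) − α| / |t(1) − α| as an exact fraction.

4/85

t(1) − α = −15/11 − (−1) = −15/11 + 1 = −4/11, so |t(1) − α| = 4/11.
t(2) − α = −951/935 − (−1) = −951/935 + 1 = −16/935, so |t(2) − α| = 16/935.
Ratio = (16/935) / (4/11) = 4/85.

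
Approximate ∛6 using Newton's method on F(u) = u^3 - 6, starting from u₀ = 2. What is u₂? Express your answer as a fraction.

F'(u) = 3u^2.
F(2) = 2, F'(2) = 12, so u₁ = 2 - 2/12 = 11/6.
F(11/6) = 35/216, F'(11/6) = 121/12, so u₂ = (11/6) - (35/216)/(121/12) = 1979/1089.

1979/1089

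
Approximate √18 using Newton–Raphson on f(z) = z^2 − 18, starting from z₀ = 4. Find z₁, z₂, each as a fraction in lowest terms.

f'(z) = 2z.
f(4) = −2, f'(4) = 8, so z₁ = 4 − (−2)/8 = 17/4.
f(17/4) = 1/16, f'(17/4) = 17/2, so z₂ = (17/4) − (1/16)/(17/2) = 577/136.

z₁ = 17/4, z₂ = 577/136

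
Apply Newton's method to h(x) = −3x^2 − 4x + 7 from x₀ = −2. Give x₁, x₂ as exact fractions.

x₁ = −19/8, x₂ = −1531/656

h'(x) = −6x − 4.
h(−2) = 3, h'(−2) = 8, so x₁ = (−2) − 3/8 = −19/8.
h(−19/8) = −27/64, h'(−19/8) = 41/4, so x₂ = (−19/8) − (−27/64)/(41/4) = −1531/656.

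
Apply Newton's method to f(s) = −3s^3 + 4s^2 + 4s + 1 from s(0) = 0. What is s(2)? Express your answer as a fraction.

−21/46

f'(s) = −9s^2 + 8s + 4.
f(0) = 1, f'(0) = 4, so s(1) = 0 − 1/4 = −1/4.
f(−1/4) = 19/64, f'(−1/4) = 23/16, so s(2) = (−1/4) − (19/64)/(23/16) = −21/46.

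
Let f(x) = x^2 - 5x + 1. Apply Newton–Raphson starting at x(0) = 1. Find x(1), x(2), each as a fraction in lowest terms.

x(1) = 0, x(2) = 1/5

f'(x) = 2x - 5.
f(1) = -3, f'(1) = -3, so x(1) = 1 - (-3)/(-3) = 0.
f(0) = 1, f'(0) = -5, so x(2) = 0 - 1/(-5) = 1/5.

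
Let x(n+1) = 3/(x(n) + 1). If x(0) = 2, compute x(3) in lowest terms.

x(1) = 3/(2 + 1) = 1.
x(2) = 3/(1 + 1) = 3/2.
x(3) = 3/(3/2 + 1) = 6/5.

6/5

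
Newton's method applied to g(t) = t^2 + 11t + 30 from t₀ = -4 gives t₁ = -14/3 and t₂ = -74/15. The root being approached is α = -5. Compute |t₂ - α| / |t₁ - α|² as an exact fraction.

t₁ - α = -14/3 - (-5) = -14/3 + 5 = 1/3, so |t₁ - α| = 1/3.
t₂ - α = -74/15 - (-5) = -74/15 + 5 = 1/15, so |t₂ - α| = 1/15.
|t₁ - α|² = 1/9.
Ratio = (1/15) / (1/9) = 3/5.

3/5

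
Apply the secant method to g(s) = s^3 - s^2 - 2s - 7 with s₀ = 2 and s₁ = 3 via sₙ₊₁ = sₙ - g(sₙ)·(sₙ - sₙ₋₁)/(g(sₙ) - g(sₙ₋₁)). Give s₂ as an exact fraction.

31/12

g(2) = -7, g(3) = 5. s₂ = 3 - 5·(3 - 2)/(5 - (-7)) = 31/12.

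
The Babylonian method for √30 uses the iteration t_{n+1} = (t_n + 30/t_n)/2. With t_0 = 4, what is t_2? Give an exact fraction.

1009/184

t_1 = (4 + 30/4)/2 = 23/4.
t_2 = (23/4 + 30/(23/4))/2 = 1009/184.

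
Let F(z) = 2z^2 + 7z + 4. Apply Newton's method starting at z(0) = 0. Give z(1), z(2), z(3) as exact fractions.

z(1) = −4/7, z(2) = −164/231, z(3) = −159652/221991

F'(z) = 4z + 7.
F(0) = 4, F'(0) = 7, so z(1) = 0 − 4/7 = −4/7.
F(−4/7) = 32/49, F'(−4/7) = 33/7, so z(2) = (−4/7) − (32/49)/(33/7) = −164/231.
F(−164/231) = 2048/53361, F'(−164/231) = 961/231, so z(3) = (−164/231) − (2048/53361)/(961/231) = −159652/221991.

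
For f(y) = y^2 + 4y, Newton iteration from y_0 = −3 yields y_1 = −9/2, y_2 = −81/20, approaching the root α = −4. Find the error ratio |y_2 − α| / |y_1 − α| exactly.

y_1 − α = −9/2 − (−4) = −9/2 + 4 = −1/2, so |y_1 − α| = 1/2.
y_2 − α = −81/20 − (−4) = −81/20 + 4 = −1/20, so |y_2 − α| = 1/20.
Ratio = (1/20) / (1/2) = 1/10.

1/10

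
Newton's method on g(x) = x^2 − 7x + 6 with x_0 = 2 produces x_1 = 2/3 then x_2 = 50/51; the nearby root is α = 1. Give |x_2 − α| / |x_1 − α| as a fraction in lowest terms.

1/17

x_1 − α = 2/3 − 1 = −1/3, so |x_1 − α| = 1/3.
x_2 − α = 50/51 − 1 = −1/51, so |x_2 − α| = 1/51.
Ratio = (1/51) / (1/3) = 1/17.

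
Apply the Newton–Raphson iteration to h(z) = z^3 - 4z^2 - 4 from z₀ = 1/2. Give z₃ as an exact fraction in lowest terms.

h'(z) = 3z^2 - 8z.
h(1/2) = -39/8, h'(1/2) = -13/4, so z₁ = (1/2) - (-39/8)/(-13/4) = -1.
h(-1) = -9, h'(-1) = 11, so z₂ = (-1) - (-9)/11 = -2/11.
h(-2/11) = -5508/1331, h'(-2/11) = 188/121, so z₃ = (-2/11) - (-5508/1331)/(188/121) = 1283/517.

1283/517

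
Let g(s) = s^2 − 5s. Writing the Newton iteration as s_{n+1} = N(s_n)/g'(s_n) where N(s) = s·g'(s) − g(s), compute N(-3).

9

g'(s) = 2s − 5.
N(s) = s·g'(s) − g(s) = s·(2s − 5) − (s^2 − 5s) = s^2.
N(-3) = 9.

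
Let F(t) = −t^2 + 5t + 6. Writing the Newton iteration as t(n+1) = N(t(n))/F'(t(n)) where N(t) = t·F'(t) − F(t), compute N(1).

−7

F'(t) = −2t + 5.
N(t) = t·F'(t) − F(t) = t·(−2t + 5) − (−t^2 + 5t + 6) = −t^2 − 6.
N(1) = −7.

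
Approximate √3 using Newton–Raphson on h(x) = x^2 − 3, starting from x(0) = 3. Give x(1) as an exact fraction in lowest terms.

h'(x) = 2x.
h(3) = 6, h'(3) = 6, so x(1) = 3 − 6/6 = 2.

2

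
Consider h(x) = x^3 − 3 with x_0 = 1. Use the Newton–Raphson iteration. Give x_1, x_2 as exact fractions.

x_1 = 5/3, x_2 = 331/225

h'(x) = 3x^2.
h(1) = −2, h'(1) = 3, so x_1 = 1 − (−2)/3 = 5/3.
h(5/3) = 44/27, h'(5/3) = 25/3, so x_2 = (5/3) − (44/27)/(25/3) = 331/225.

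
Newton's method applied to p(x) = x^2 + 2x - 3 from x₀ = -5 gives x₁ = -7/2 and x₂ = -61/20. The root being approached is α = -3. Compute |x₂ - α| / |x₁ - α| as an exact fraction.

x₁ - α = -7/2 - (-3) = -7/2 + 3 = -1/2, so |x₁ - α| = 1/2.
x₂ - α = -61/20 - (-3) = -61/20 + 3 = -1/20, so |x₂ - α| = 1/20.
Ratio = (1/20) / (1/2) = 1/10.

1/10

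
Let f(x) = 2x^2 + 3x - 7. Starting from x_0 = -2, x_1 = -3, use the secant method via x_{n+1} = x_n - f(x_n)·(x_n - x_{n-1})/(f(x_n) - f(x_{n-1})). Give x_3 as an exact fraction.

f(-2) = -5, f(-3) = 2. x_2 = (-3) - 2·((-3) - (-2))/(2 - (-5)) = -19/7.
f(-3) = 2, f(-19/7) = -20/49. x_3 = (-19/7) - (-20/49)·((-19/7) - (-3))/((-20/49) - 2) = -163/59.

-163/59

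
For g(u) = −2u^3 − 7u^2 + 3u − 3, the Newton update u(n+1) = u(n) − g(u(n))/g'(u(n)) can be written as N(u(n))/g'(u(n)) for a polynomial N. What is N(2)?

−57

g'(u) = −6u^2 − 14u + 3.
N(u) = u·g'(u) − g(u) = u·(−6u^2 − 14u + 3) − (−2u^3 − 7u^2 + 3u − 3) = −4u^3 − 7u^2 + 3.
N(2) = −57.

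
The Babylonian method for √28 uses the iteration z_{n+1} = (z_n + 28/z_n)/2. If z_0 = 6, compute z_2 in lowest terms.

127/24

z_1 = (6 + 28/6)/2 = 16/3.
z_2 = (16/3 + 28/(16/3))/2 = 127/24.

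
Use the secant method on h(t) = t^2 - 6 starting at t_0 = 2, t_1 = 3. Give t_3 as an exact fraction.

22/9

h(2) = -2, h(3) = 3. t_2 = 3 - 3·(3 - 2)/(3 - (-2)) = 12/5.
h(3) = 3, h(12/5) = -6/25. t_3 = (12/5) - (-6/25)·((12/5) - 3)/((-6/25) - 3) = 22/9.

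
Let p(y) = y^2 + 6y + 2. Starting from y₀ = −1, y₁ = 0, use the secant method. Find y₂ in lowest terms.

−2/5

p(−1) = −3, p(0) = 2. y₂ = 0 − 2·(0 − (−1))/(2 − (−3)) = −2/5.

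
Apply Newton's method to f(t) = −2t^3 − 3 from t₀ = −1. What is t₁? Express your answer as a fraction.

−7/6

f'(t) = −6t^2.
f(−1) = −1, f'(−1) = −6, so t₁ = (−1) − (−1)/(−6) = −7/6.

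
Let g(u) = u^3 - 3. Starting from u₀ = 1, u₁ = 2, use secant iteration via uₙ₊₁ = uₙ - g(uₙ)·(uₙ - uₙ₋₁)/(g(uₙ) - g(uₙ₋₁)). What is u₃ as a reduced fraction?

g(1) = -2, g(2) = 5. u₂ = 2 - 5·(2 - 1)/(5 - (-2)) = 9/7.
g(2) = 5, g(9/7) = -300/343. u₃ = (9/7) - (-300/343)·((9/7) - 2)/((-300/343) - 5) = 561/403.

561/403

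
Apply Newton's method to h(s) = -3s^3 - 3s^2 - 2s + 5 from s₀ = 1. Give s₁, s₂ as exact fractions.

s₁ = 14/17, s₂ = 785/986

h'(s) = -9s^2 - 6s - 2.
h(1) = -3, h'(1) = -17, so s₁ = 1 - (-3)/(-17) = 14/17.
h(14/17) = -1755/4913, h'(14/17) = -3770/289, so s₂ = (14/17) - (-1755/4913)/(-3770/289) = 785/986.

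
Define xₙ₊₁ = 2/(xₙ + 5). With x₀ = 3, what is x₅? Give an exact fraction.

1214/3261

x₁ = 2/(3 + 5) = 1/4.
x₂ = 2/(1/4 + 5) = 8/21.
x₃ = 2/(8/21 + 5) = 42/113.
x₄ = 2/(42/113 + 5) = 226/607.
x₅ = 2/(226/607 + 5) = 1214/3261.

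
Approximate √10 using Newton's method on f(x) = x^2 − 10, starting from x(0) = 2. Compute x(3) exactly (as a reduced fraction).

15761/4984

f'(x) = 2x.
f(2) = −6, f'(2) = 4, so x(1) = 2 − (−6)/4 = 7/2.
f(7/2) = 9/4, f'(7/2) = 7, so x(2) = (7/2) − (9/4)/7 = 89/28.
f(89/28) = 81/784, f'(89/28) = 89/14, so x(3) = (89/28) − (81/784)/(89/14) = 15761/4984.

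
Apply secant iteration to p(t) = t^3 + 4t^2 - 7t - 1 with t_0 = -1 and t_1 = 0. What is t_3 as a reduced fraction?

-100/739

p(-1) = 9, p(0) = -1. t_2 = 0 - (-1)·(0 - (-1))/((-1) - 9) = -1/10.
p(0) = -1, p(-1/10) = -261/1000. t_3 = (-1/10) - (-261/1000)·((-1/10) - 0)/((-261/1000) - (-1)) = -100/739.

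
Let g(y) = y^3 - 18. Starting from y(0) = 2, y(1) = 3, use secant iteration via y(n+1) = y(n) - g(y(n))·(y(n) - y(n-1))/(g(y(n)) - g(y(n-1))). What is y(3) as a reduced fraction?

g(2) = -10, g(3) = 9. y(2) = 3 - 9·(3 - 2)/(9 - (-10)) = 48/19.
g(3) = 9, g(48/19) = -12870/6859. y(3) = (48/19) - (-12870/6859)·((48/19) - 3)/((-12870/6859) - 9) = 2402/921.

2402/921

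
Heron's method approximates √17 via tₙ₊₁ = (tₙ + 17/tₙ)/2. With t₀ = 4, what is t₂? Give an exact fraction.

2177/528

t₁ = (4 + 17/4)/2 = 33/8.
t₂ = (33/8 + 17/(33/8))/2 = 2177/528.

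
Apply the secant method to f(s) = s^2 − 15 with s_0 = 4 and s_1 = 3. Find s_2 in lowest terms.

27/7

f(4) = 1, f(3) = −6. s_2 = 3 − (−6)·(3 − 4)/((−6) − 1) = 27/7.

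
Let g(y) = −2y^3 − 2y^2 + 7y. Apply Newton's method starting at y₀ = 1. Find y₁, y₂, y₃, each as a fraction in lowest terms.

g'(y) = −6y^2 − 4y + 7.
g(1) = 3, g'(1) = −3, so y₁ = 1 − 3/(−3) = 2.
g(2) = −10, g'(2) = −25, so y₂ = 2 − (−10)/(−25) = 8/5.
g(8/5) = −264/125, g'(8/5) = −369/25, so y₃ = (8/5) − (−264/125)/(−369/25) = 896/615.

y₁ = 2, y₂ = 8/5, y₃ = 896/615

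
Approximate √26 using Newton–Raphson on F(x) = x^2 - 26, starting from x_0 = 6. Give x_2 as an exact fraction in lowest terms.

F'(x) = 2x.
F(6) = 10, F'(6) = 12, so x_1 = 6 - 10/12 = 31/6.
F(31/6) = 25/36, F'(31/6) = 31/3, so x_2 = (31/6) - (25/36)/(31/3) = 1897/372.

1897/372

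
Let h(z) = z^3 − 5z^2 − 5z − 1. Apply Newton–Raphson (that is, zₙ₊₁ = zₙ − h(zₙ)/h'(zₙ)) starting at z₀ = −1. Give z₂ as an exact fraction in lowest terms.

−85/134

h'(z) = 3z^2 − 10z − 5.
h(−1) = −2, h'(−1) = 8, so z₁ = (−1) − (−2)/8 = −3/4.
h(−3/4) = −31/64, h'(−3/4) = 67/16, so z₂ = (−3/4) − (−31/64)/(67/16) = −85/134.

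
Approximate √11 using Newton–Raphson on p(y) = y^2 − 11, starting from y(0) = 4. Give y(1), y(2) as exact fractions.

p'(y) = 2y.
p(4) = 5, p'(4) = 8, so y(1) = 4 − 5/8 = 27/8.
p(27/8) = 25/64, p'(27/8) = 27/4, so y(2) = (27/8) − (25/64)/(27/4) = 1433/432.

y(1) = 27/8, y(2) = 1433/432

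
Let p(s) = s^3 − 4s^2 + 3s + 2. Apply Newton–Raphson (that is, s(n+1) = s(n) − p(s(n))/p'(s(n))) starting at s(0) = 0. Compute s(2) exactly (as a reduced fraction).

p'(s) = 3s^2 − 8s + 3.
p(0) = 2, p'(0) = 3, so s(1) = 0 − 2/3 = −2/3.
p(−2/3) = −56/27, p'(−2/3) = 29/3, so s(2) = (−2/3) − (−56/27)/(29/3) = −118/261.

−118/261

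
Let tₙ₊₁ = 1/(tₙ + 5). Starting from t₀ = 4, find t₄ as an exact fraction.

t₁ = 1/(4 + 5) = 1/9.
t₂ = 1/(1/9 + 5) = 9/46.
t₃ = 1/(9/46 + 5) = 46/239.
t₄ = 1/(46/239 + 5) = 239/1241.

239/1241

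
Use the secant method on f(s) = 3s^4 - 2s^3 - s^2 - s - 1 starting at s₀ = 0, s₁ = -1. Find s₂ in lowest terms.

-1/5

f(0) = -1, f(-1) = 4. s₂ = (-1) - 4·((-1) - 0)/(4 - (-1)) = -1/5.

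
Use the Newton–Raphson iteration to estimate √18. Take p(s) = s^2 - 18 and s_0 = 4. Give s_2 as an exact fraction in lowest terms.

577/136

p'(s) = 2s.
p(4) = -2, p'(4) = 8, so s_1 = 4 - (-2)/8 = 17/4.
p(17/4) = 1/16, p'(17/4) = 17/2, so s_2 = (17/4) - (1/16)/(17/2) = 577/136.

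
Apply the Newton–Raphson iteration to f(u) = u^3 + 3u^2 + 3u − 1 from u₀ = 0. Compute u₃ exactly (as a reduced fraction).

232471/894348

f'(u) = 3u^2 + 6u + 3.
f(0) = −1, f'(0) = 3, so u₁ = 0 − (−1)/3 = 1/3.
f(1/3) = 10/27, f'(1/3) = 16/3, so u₂ = (1/3) − (10/27)/(16/3) = 19/72.
f(19/72) = 7075/373248, f'(19/72) = 8281/1728, so u₃ = (19/72) − (7075/373248)/(8281/1728) = 232471/894348.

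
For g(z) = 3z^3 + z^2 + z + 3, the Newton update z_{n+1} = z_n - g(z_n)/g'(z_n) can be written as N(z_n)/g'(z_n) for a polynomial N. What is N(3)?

168

g'(z) = 9z^2 + 2z + 1.
N(z) = z·g'(z) - g(z) = z·(9z^2 + 2z + 1) - (3z^3 + z^2 + z + 3) = 6z^3 + z^2 - 3.
N(3) = 168.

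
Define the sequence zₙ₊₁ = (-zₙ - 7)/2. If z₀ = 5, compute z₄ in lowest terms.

z₁ = (-5 - 7)/2 = -6.
z₂ = (-(-6) - 7)/2 = -1/2.
z₃ = (-(-1/2) - 7)/2 = -13/4.
z₄ = (-(-13/4) - 7)/2 = -15/8.

-15/8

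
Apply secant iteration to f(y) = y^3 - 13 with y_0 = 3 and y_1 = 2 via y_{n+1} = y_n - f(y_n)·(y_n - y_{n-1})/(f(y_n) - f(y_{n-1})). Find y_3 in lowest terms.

11659/4927

f(3) = 14, f(2) = -5. y_2 = 2 - (-5)·(2 - 3)/((-5) - 14) = 43/19.
f(2) = -5, f(43/19) = -9660/6859. y_3 = (43/19) - (-9660/6859)·((43/19) - 2)/((-9660/6859) - (-5)) = 11659/4927.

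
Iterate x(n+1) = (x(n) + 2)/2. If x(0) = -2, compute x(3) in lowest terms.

x(1) = ((-2) + 2)/2 = 0.
x(2) = (0 + 2)/2 = 1.
x(3) = (1 + 2)/2 = 3/2.

3/2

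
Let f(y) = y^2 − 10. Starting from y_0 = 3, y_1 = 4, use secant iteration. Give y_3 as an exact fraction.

f(3) = −1, f(4) = 6. y_2 = 4 − 6·(4 − 3)/(6 − (−1)) = 22/7.
f(4) = 6, f(22/7) = −6/49. y_3 = (22/7) − (−6/49)·((22/7) − 4)/((−6/49) − 6) = 79/25.

79/25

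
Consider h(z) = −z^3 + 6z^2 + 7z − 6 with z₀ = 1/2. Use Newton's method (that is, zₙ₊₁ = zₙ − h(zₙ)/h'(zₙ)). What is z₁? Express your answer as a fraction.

29/49

h'(z) = −3z^2 + 12z + 7.
h(1/2) = −9/8, h'(1/2) = 49/4, so z₁ = (1/2) − (−9/8)/(49/4) = 29/49.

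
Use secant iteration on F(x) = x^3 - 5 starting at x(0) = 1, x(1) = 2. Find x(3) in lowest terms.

265/157

F(1) = -4, F(2) = 3. x(2) = 2 - 3·(2 - 1)/(3 - (-4)) = 11/7.
F(2) = 3, F(11/7) = -384/343. x(3) = (11/7) - (-384/343)·((11/7) - 2)/((-384/343) - 3) = 265/157.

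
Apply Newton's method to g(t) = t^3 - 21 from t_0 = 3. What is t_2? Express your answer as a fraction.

46559/16875

g'(t) = 3t^2.
g(3) = 6, g'(3) = 27, so t_1 = 3 - 6/27 = 25/9.
g(25/9) = 316/729, g'(25/9) = 625/27, so t_2 = (25/9) - (316/729)/(625/27) = 46559/16875.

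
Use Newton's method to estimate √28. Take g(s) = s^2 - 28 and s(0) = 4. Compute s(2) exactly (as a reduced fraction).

233/44

g'(s) = 2s.
g(4) = -12, g'(4) = 8, so s(1) = 4 - (-12)/8 = 11/2.
g(11/2) = 9/4, g'(11/2) = 11, so s(2) = (11/2) - (9/4)/11 = 233/44.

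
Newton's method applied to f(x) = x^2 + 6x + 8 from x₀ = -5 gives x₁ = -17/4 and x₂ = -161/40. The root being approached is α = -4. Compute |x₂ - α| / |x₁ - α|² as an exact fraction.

2/5

x₁ - α = -17/4 - (-4) = -17/4 + 4 = -1/4, so |x₁ - α| = 1/4.
x₂ - α = -161/40 - (-4) = -161/40 + 4 = -1/40, so |x₂ - α| = 1/40.
|x₁ - α|² = 1/16.
Ratio = (1/40) / (1/16) = 2/5.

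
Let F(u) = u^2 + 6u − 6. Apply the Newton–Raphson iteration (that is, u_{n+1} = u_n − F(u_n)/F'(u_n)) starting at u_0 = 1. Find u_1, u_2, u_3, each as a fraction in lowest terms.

u_1 = 7/8, u_2 = 433/496, u_3 = 1663585/1905632

F'(u) = 2u + 6.
F(1) = 1, F'(1) = 8, so u_1 = 1 − 1/8 = 7/8.
F(7/8) = 1/64, F'(7/8) = 31/4, so u_2 = (7/8) − (1/64)/(31/4) = 433/496.
F(433/496) = 1/246016, F'(433/496) = 1921/248, so u_3 = (433/496) − (1/246016)/(1921/248) = 1663585/1905632.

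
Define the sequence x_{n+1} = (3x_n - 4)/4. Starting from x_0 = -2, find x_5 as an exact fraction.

x_1 = (3·(-2) - 4)/4 = -5/2.
x_2 = (3·(-5/2) - 4)/4 = -23/8.
x_3 = (3·(-23/8) - 4)/4 = -101/32.
x_4 = (3·(-101/32) - 4)/4 = -431/128.
x_5 = (3·(-431/128) - 4)/4 = -1805/512.

-1805/512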